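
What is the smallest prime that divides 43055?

5

43055 is odd.
Digit sum 17, not divisible by 3.
Ends in 5: divisible by 5.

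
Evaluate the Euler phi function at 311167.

Factor: 311167 = 23 · 83 · 163.
φ(311167) = (23−1) · (83−1) · (163−1) = 22 · 82 · 162 = 292248.

292248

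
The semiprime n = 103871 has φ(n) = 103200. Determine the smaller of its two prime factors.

φ(n) = (p−1)(q−1) = n − (p+q) + 1, so p + q = 103871 − 103200 + 1 = 672.
p and q are the roots of t² − 672t + 103871 = 0.
Discriminant: 672² − 4·103871 = 451584 − 415484 = 36100; √36100 = 190.
q = (672 − 190)/2 = 241, p = (672 + 190)/2 = 431.
Check: 241 · 431 = 103871.

241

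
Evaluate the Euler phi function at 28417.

28080

Factor: 28417 = 157 · 181.
φ(28417) = (157−1) · (181−1) = 156 · 180 = 28080.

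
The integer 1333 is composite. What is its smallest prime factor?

31

1333 is odd.
Digit sum 10, not divisible by 3.
Ends in 3: not divisible by 5.
7: 1333 = 7·190 + 3
11: 1333 = 11·121 + 2
13: 1333 = 13·102 + 7
17: 1333 = 17·78 + 7
19: 1333 = 19·70 + 3
23: 1333 = 23·57 + 22
29: 1333 = 29·45 + 28
31: 1333 = 31·43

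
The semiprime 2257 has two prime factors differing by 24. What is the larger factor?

Since p = q + 24, we have 2257 = q(q + 24), so q² + 24q − 2257 = 0.
Discriminant: 24² + 4·2257 = 576 + 9028 = 9604; √9604 = 98.
q = (−24 + 98)/2 = 37, and p = q + 24 = 61.
Check: 37 · 61 = 2257.

61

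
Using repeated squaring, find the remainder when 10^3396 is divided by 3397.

10^1 ≡ 10 (mod 3397)
10^2 ≡ 10^2 = 100 ≡ 100 (mod 3397)
10^4 ≡ 100^2 = 10000 ≡ 3206 (mod 3397)
10^8 ≡ 3206^2 = 10278436 ≡ 2511 (mod 3397)
10^16 ≡ 2511^2 = 6305121 ≡ 289 (mod 3397)
10^32 ≡ 289^2 = 83521 ≡ 1993 (mod 3397)
10^64 ≡ 1993^2 = 3972049 ≡ 956 (mod 3397)
10^128 ≡ 956^2 = 913936 ≡ 143 (mod 3397)
10^256 ≡ 143^2 = 20449 ≡ 67 (mod 3397)
10^512 ≡ 67^2 = 4489 ≡ 1092 (mod 3397)
10^1024 ≡ 1092^2 = 1192464 ≡ 117 (mod 3397)
10^2048 ≡ 117^2 = 13689 ≡ 101 (mod 3397)
3396 = 2048 + 1024 + 256 + 64 + 4 in binary powers of 2.
So 10^3396 ≡ 101 · 117 · 67 · 956 · 3206 ≡ 3370 (mod 3397).
Since 3370 ≠ 1, base 10 is a Fermat witness: 3397 is composite.

3370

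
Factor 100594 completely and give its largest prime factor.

73

100594 = 2 · 50297
50297 = 13 · 3869
3869 = 53 · 73
73 is prime.
So 100594 = 2 · 13 · 53 · 73; the largest prime factor is 73.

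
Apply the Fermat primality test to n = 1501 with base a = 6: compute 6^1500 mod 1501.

87

6^1 ≡ 6 (mod 1501)
6^2 ≡ 6^2 = 36 ≡ 36 (mod 1501)
6^4 ≡ 36^2 = 1296 ≡ 1296 (mod 1501)
6^8 ≡ 1296^2 = 1679616 ≡ 1498 (mod 1501)
6^16 ≡ 1498^2 = 2244004 ≡ 9 (mod 1501)
6^32 ≡ 9^2 = 81 ≡ 81 (mod 1501)
6^64 ≡ 81^2 = 6561 ≡ 557 (mod 1501)
6^128 ≡ 557^2 = 310249 ≡ 1043 (mod 1501)
6^256 ≡ 1043^2 = 1087849 ≡ 1125 (mod 1501)
6^512 ≡ 1125^2 = 1265625 ≡ 282 (mod 1501)
6^1024 ≡ 282^2 = 79524 ≡ 1472 (mod 1501)
1500 = 1024 + 256 + 128 + 64 + 16 + 8 + 4 in binary powers of 2.
So 6^1500 ≡ 1472 · 1125 · 1043 · 557 · 9 · 1498 · 1296 ≡ 87 (mod 1501).
Since 87 ≠ 1, base 6 is a Fermat witness: 1501 is composite.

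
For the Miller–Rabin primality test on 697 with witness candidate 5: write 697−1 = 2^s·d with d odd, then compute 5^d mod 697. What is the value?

697 − 1 = 696 = 2^3 · 87, so d = 87.
5^1 ≡ 5 (mod 697)
5^2 ≡ 5^2 = 25 ≡ 25 (mod 697)
5^4 ≡ 25^2 = 625 ≡ 625 (mod 697)
5^8 ≡ 625^2 = 390625 ≡ 305 (mod 697)
5^16 ≡ 305^2 = 93025 ≡ 324 (mod 697)
5^32 ≡ 324^2 = 104976 ≡ 426 (mod 697)
5^64 ≡ 426^2 = 181476 ≡ 256 (mod 697)
87 = 64 + 16 + 4 + 2 + 1 in binary powers of 2.
So 5^87 ≡ 256 · 324 · 625 · 25 · 5 ≡ 61 (mod 697).
Squaring chain: 61 → 236 → 633; never reaches −1, so base 5 is a Miller–Rabin witness that 697 is composite.

61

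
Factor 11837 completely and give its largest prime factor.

11837 = 7 · 1691
1691 = 19 · 89
89 is prime.
So 11837 = 7 · 19 · 89; the largest prime factor is 89.

89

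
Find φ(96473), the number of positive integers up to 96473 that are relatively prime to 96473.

Factor: 96473 = 13 · 41 · 181.
φ(96473) = (13−1) · (41−1) · (181−1) = 12 · 40 · 180 = 86400.

86400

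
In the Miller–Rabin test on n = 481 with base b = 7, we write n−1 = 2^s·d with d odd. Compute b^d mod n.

481 − 1 = 480 = 2^5 · 15, so d = 15.
7^1 ≡ 7 (mod 481)
7^2 ≡ 7^2 = 49 ≡ 49 (mod 481)
7^4 ≡ 49^2 = 2401 ≡ 477 (mod 481)
7^8 ≡ 477^2 = 227529 ≡ 16 (mod 481)
15 = 8 + 4 + 2 + 1 in binary powers of 2.
So 7^15 ≡ 16 · 477 · 49 · 7 ≡ 174 (mod 481).
Squaring chain: 174 → 454 → 248 → 417 → 248; never reaches −1, so base 7 is a Miller–Rabin witness that 481 is composite.

174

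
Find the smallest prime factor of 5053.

31

5053 is odd.
Digit sum 13, not divisible by 3.
Ends in 3: not divisible by 5.
7: 5053 = 7·721 + 6
11: 5053 = 11·459 + 4
13: 5053 = 13·388 + 9
17: 5053 = 17·297 + 4
19: 5053 = 19·265 + 18
23: 5053 = 23·219 + 16
29: 5053 = 29·174 + 7
31: 5053 = 31·163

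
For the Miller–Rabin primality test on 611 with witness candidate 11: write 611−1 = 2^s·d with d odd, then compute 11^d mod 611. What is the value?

611 − 1 = 610 = 2^1 · 305, so d = 305.
11^1 ≡ 11 (mod 611)
11^2 ≡ 11^2 = 121 ≡ 121 (mod 611)
11^4 ≡ 121^2 = 14641 ≡ 588 (mod 611)
11^8 ≡ 588^2 = 345744 ≡ 529 (mod 611)
11^16 ≡ 529^2 = 279841 ≡ 3 (mod 611)
11^32 ≡ 3^2 = 9 ≡ 9 (mod 611)
11^64 ≡ 9^2 = 81 ≡ 81 (mod 611)
11^128 ≡ 81^2 = 6561 ≡ 451 (mod 611)
11^256 ≡ 451^2 = 203401 ≡ 549 (mod 611)
305 = 256 + 32 + 16 + 1 in binary powers of 2.
So 11^305 ≡ 549 · 9 · 3 · 11 ≡ 527 (mod 611).
Squaring chain: 527; never reaches −1, so base 11 is a Miller–Rabin witness that 611 is composite.

527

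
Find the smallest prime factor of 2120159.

2120159 is odd.
Digit sum 20, not divisible by 3.
Ends in 9: not divisible by 5.
7: 2120159 = 7·302879 + 6
11: 2120159 = 11·192741 + 8
13: 2120159 = 13·163089 + 2
17: 2120159 = 17·124715 + 4
19: 2120159 = 19·111587 + 6
23: 2120159 = 23·92180 + 19
29: 2120159 = 29·73108 + 27
31: 2120159 = 31·68392 + 7
37: 2120159 = 37·57301 + 22
41: 2120159 = 41·51711 + 8
43: 2120159 = 43·49306 + 1
47: 2120159 = 47·45109 + 36
53: 2120159 = 53·40003

53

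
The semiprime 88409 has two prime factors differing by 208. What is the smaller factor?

211

Since p = q + 208, we have 88409 = q(q + 208), so q² + 208q − 88409 = 0.
Discriminant: 208² + 4·88409 = 43264 + 353636 = 396900; √396900 = 630.
q = (−208 + 630)/2 = 211, and p = q + 208 = 419.
Check: 211 · 419 = 88409.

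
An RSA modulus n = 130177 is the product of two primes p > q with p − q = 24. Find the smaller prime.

349

Since p = q + 24, we have 130177 = q(q + 24), so q² + 24q − 130177 = 0.
Discriminant: 24² + 4·130177 = 576 + 520708 = 521284; √521284 = 722.
q = (−24 + 722)/2 = 349, and p = q + 24 = 373.
Check: 349 · 373 = 130177.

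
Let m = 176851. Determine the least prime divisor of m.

176851 is odd.
Digit sum 28, not divisible by 3.
Ends in 1: not divisible by 5.
7: 176851 = 7·25264 + 3
11: 176851 = 11·16077 + 4
13: 176851 = 13·13603 + 12
17: 176851 = 17·10403

17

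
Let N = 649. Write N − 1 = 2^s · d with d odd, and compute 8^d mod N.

514

649 − 1 = 648 = 2^3 · 81, so d = 81.
8^1 ≡ 8 (mod 649)
8^2 ≡ 8^2 = 64 ≡ 64 (mod 649)
8^4 ≡ 64^2 = 4096 ≡ 202 (mod 649)
8^8 ≡ 202^2 = 40804 ≡ 566 (mod 649)
8^16 ≡ 566^2 = 320356 ≡ 399 (mod 649)
8^32 ≡ 399^2 = 159201 ≡ 196 (mod 649)
8^64 ≡ 196^2 = 38416 ≡ 125 (mod 649)
81 = 64 + 16 + 1 in binary powers of 2.
So 8^81 ≡ 125 · 399 · 8 ≡ 514 (mod 649).
Squaring chain: 514 → 53 → 213; never reaches −1, so base 8 is a Miller–Rabin witness that 649 is composite.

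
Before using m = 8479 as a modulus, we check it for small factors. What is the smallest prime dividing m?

61

8479 is odd.
Digit sum 28, not divisible by 3.
Ends in 9: not divisible by 5.
7: 8479 = 7·1211 + 2
11: 8479 = 11·770 + 9
13: 8479 = 13·652 + 3
17: 8479 = 17·498 + 13
19: 8479 = 19·446 + 5
23: 8479 = 23·368 + 15
29: 8479 = 29·292 + 11
31: 8479 = 31·273 + 16
37: 8479 = 37·229 + 6
41: 8479 = 41·206 + 33
43: 8479 = 43·197 + 8
47: 8479 = 47·180 + 19
53: 8479 = 53·159 + 52
59: 8479 = 59·143 + 42
61: 8479 = 61·139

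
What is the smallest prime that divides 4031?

29

4031 is odd.
Digit sum 8, not divisible by 3.
Ends in 1: not divisible by 5.
7: 4031 = 7·575 + 6
11: 4031 = 11·366 + 5
13: 4031 = 13·310 + 1
17: 4031 = 17·237 + 2
19: 4031 = 19·212 + 3
23: 4031 = 23·175 + 6
29: 4031 = 29·139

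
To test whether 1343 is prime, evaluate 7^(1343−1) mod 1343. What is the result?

722

7^1 ≡ 7 (mod 1343)
7^2 ≡ 7^2 = 49 ≡ 49 (mod 1343)
7^4 ≡ 49^2 = 2401 ≡ 1058 (mod 1343)
7^8 ≡ 1058^2 = 1119364 ≡ 645 (mod 1343)
7^16 ≡ 645^2 = 416025 ≡ 1038 (mod 1343)
7^32 ≡ 1038^2 = 1077444 ≡ 358 (mod 1343)
7^64 ≡ 358^2 = 128164 ≡ 579 (mod 1343)
7^128 ≡ 579^2 = 335241 ≡ 834 (mod 1343)
7^256 ≡ 834^2 = 695556 ≡ 1225 (mod 1343)
7^512 ≡ 1225^2 = 1500625 ≡ 494 (mod 1343)
7^1024 ≡ 494^2 = 244036 ≡ 953 (mod 1343)
1342 = 1024 + 256 + 32 + 16 + 8 + 4 + 2 in binary powers of 2.
So 7^1342 ≡ 953 · 1225 · 358 · 1038 · 645 · 1058 · 49 ≡ 722 (mod 1343).
Since 722 ≠ 1, base 7 is a Fermat witness: 1343 is composite.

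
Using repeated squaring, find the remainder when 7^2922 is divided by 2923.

433

7^1 ≡ 7 (mod 2923)
7^2 ≡ 7^2 = 49 ≡ 49 (mod 2923)
7^4 ≡ 49^2 = 2401 ≡ 2401 (mod 2923)
7^8 ≡ 2401^2 = 5764801 ≡ 645 (mod 2923)
7^16 ≡ 645^2 = 416025 ≡ 959 (mod 2923)
7^32 ≡ 959^2 = 919681 ≡ 1859 (mod 2923)
7^64 ≡ 1859^2 = 3455881 ≡ 895 (mod 2923)
7^128 ≡ 895^2 = 801025 ≡ 123 (mod 2923)
7^256 ≡ 123^2 = 15129 ≡ 514 (mod 2923)
7^512 ≡ 514^2 = 264196 ≡ 1126 (mod 2923)
7^1024 ≡ 1126^2 = 1267876 ≡ 2217 (mod 2923)
7^2048 ≡ 2217^2 = 4915089 ≡ 1526 (mod 2923)
2922 = 2048 + 512 + 256 + 64 + 32 + 8 + 2 in binary powers of 2.
So 7^2922 ≡ 1526 · 1126 · 514 · 895 · 1859 · 645 · 49 ≡ 433 (mod 2923).
Since 433 ≠ 1, base 7 is a Fermat witness: 2923 is composite.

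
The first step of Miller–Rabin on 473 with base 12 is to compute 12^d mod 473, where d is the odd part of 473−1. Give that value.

331

473 − 1 = 472 = 2^3 · 59, so d = 59.
12^1 ≡ 12 (mod 473)
12^2 ≡ 12^2 = 144 ≡ 144 (mod 473)
12^4 ≡ 144^2 = 20736 ≡ 397 (mod 473)
12^8 ≡ 397^2 = 157609 ≡ 100 (mod 473)
12^16 ≡ 100^2 = 10000 ≡ 67 (mod 473)
12^32 ≡ 67^2 = 4489 ≡ 232 (mod 473)
59 = 32 + 16 + 8 + 2 + 1 in binary powers of 2.
So 12^59 ≡ 232 · 67 · 100 · 144 · 12 ≡ 331 (mod 473).
Squaring chain: 331 → 298 → 353; never reaches −1, so base 12 is a Miller–Rabin witness that 473 is composite.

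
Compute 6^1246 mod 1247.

6^1 ≡ 6 (mod 1247)
6^2 ≡ 6^2 = 36 ≡ 36 (mod 1247)
6^4 ≡ 36^2 = 1296 ≡ 49 (mod 1247)
6^8 ≡ 49^2 = 2401 ≡ 1154 (mod 1247)
6^16 ≡ 1154^2 = 1331716 ≡ 1167 (mod 1247)
6^32 ≡ 1167^2 = 1361889 ≡ 165 (mod 1247)
6^64 ≡ 165^2 = 27225 ≡ 1038 (mod 1247)
6^128 ≡ 1038^2 = 1077444 ≡ 36 (mod 1247)
6^256 ≡ 36^2 = 1296 ≡ 49 (mod 1247)
6^512 ≡ 49^2 = 2401 ≡ 1154 (mod 1247)
6^1024 ≡ 1154^2 = 1331716 ≡ 1167 (mod 1247)
1246 = 1024 + 128 + 64 + 16 + 8 + 4 + 2 in binary powers of 2.
So 6^1246 ≡ 1167 · 36 · 1038 · 1167 · 1154 · 49 · 36 ≡ 436 (mod 1247).
Since 436 ≠ 1, base 6 is a Fermat witness: 1247 is composite.

436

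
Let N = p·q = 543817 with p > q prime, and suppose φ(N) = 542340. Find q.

691

φ(n) = (p−1)(q−1) = n − (p+q) + 1, so p + q = 543817 − 542340 + 1 = 1478.
p and q are the roots of t² − 1478t + 543817 = 0.
Discriminant: 1478² − 4·543817 = 2184484 − 2175268 = 9216; √9216 = 96.
q = (1478 − 96)/2 = 691, p = (1478 + 96)/2 = 787.
Check: 691 · 787 = 543817.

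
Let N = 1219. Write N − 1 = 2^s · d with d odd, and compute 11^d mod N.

378

1219 − 1 = 1218 = 2^1 · 609, so d = 609.
11^1 ≡ 11 (mod 1219)
11^2 ≡ 11^2 = 121 ≡ 121 (mod 1219)
11^4 ≡ 121^2 = 14641 ≡ 13 (mod 1219)
11^8 ≡ 13^2 = 169 ≡ 169 (mod 1219)
11^16 ≡ 169^2 = 28561 ≡ 524 (mod 1219)
11^32 ≡ 524^2 = 274576 ≡ 301 (mod 1219)
11^64 ≡ 301^2 = 90601 ≡ 395 (mod 1219)
11^128 ≡ 395^2 = 156025 ≡ 1212 (mod 1219)
11^256 ≡ 1212^2 = 1468944 ≡ 49 (mod 1219)
11^512 ≡ 49^2 = 2401 ≡ 1182 (mod 1219)
609 = 512 + 64 + 32 + 1 in binary powers of 2.
So 11^609 ≡ 1182 · 395 · 301 · 11 ≡ 378 (mod 1219).
Squaring chain: 378; never reaches −1, so base 11 is a Miller–Rabin witness that 1219 is composite.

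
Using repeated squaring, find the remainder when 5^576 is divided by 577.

1

5^1 ≡ 5 (mod 577)
5^2 ≡ 5^2 = 25 ≡ 25 (mod 577)
5^4 ≡ 25^2 = 625 ≡ 48 (mod 577)
5^8 ≡ 48^2 = 2304 ≡ 573 (mod 577)
5^16 ≡ 573^2 = 328329 ≡ 16 (mod 577)
5^32 ≡ 16^2 = 256 ≡ 256 (mod 577)
5^64 ≡ 256^2 = 65536 ≡ 335 (mod 577)
5^128 ≡ 335^2 = 112225 ≡ 287 (mod 577)
5^256 ≡ 287^2 = 82369 ≡ 435 (mod 577)
5^512 ≡ 435^2 = 189225 ≡ 546 (mod 577)
576 = 512 + 64 in binary powers of 2.
So 5^576 ≡ 546 · 335 ≡ 1 (mod 577).
Since the result is 1, base 5 gives no evidence that 577 is composite.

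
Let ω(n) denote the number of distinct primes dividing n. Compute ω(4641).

4

4641 = 3 · 1547
1547 = 7 · 221
221 = 13 · 17
4641 = 3 · 7 · 13 · 17, which has 4 distinct prime factors.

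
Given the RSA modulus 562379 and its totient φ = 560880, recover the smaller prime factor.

739

φ(n) = (p−1)(q−1) = n − (p+q) + 1, so p + q = 562379 − 560880 + 1 = 1500.
p and q are the roots of t² − 1500t + 562379 = 0.
Discriminant: 1500² − 4·562379 = 2250000 − 2249516 = 484; √484 = 22.
q = (1500 − 22)/2 = 739, p = (1500 + 22)/2 = 761.
Check: 739 · 761 = 562379.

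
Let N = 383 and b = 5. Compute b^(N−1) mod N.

5^1 ≡ 5 (mod 383)
5^2 ≡ 5^2 = 25 ≡ 25 (mod 383)
5^4 ≡ 25^2 = 625 ≡ 242 (mod 383)
5^8 ≡ 242^2 = 58564 ≡ 348 (mod 383)
5^16 ≡ 348^2 = 121104 ≡ 76 (mod 383)
5^32 ≡ 76^2 = 5776 ≡ 31 (mod 383)
5^64 ≡ 31^2 = 961 ≡ 195 (mod 383)
5^128 ≡ 195^2 = 38025 ≡ 108 (mod 383)
5^256 ≡ 108^2 = 11664 ≡ 174 (mod 383)
382 = 256 + 64 + 32 + 16 + 8 + 4 + 2 in binary powers of 2.
So 5^382 ≡ 174 · 195 · 31 · 76 · 348 · 242 · 25 ≡ 1 (mod 383).
Since the result is 1, base 5 gives no evidence that 383 is composite.

1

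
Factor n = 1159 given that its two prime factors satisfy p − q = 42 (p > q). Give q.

19

Since p = q + 42, we have 1159 = q(q + 42), so q² + 42q − 1159 = 0.
Discriminant: 42² + 4·1159 = 1764 + 4636 = 6400; √6400 = 80.
q = (−42 + 80)/2 = 19, and p = q + 42 = 61.
Check: 19 · 61 = 1159.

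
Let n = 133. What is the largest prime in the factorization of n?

133 = 7 · 19
19 is prime.
So 133 = 7 · 19; the largest prime factor is 19.

19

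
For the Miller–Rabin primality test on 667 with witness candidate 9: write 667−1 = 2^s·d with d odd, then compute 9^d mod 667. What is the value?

667 − 1 = 666 = 2^1 · 333, so d = 333.
9^1 ≡ 9 (mod 667)
9^2 ≡ 9^2 = 81 ≡ 81 (mod 667)
9^4 ≡ 81^2 = 6561 ≡ 558 (mod 667)
9^8 ≡ 558^2 = 311364 ≡ 542 (mod 667)
9^16 ≡ 542^2 = 293764 ≡ 284 (mod 667)
9^32 ≡ 284^2 = 80656 ≡ 616 (mod 667)
9^64 ≡ 616^2 = 379456 ≡ 600 (mod 667)
9^128 ≡ 600^2 = 360000 ≡ 487 (mod 667)
9^256 ≡ 487^2 = 237169 ≡ 384 (mod 667)
333 = 256 + 64 + 8 + 4 + 1 in binary powers of 2.
So 9^333 ≡ 384 · 600 · 542 · 558 · 9 ≡ 660 (mod 667).
Squaring chain: 660; never reaches −1, so base 9 is a Miller–Rabin witness that 667 is composite.

660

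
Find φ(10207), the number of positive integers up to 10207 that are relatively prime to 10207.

Factor: 10207 = 59 · 173.
φ(10207) = (59−1) · (173−1) = 58 · 172 = 9976.

9976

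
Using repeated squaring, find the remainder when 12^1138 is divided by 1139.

892

12^1 ≡ 12 (mod 1139)
12^2 ≡ 12^2 = 144 ≡ 144 (mod 1139)
12^4 ≡ 144^2 = 20736 ≡ 234 (mod 1139)
12^8 ≡ 234^2 = 54756 ≡ 84 (mod 1139)
12^16 ≡ 84^2 = 7056 ≡ 222 (mod 1139)
12^32 ≡ 222^2 = 49284 ≡ 307 (mod 1139)
12^64 ≡ 307^2 = 94249 ≡ 851 (mod 1139)
12^128 ≡ 851^2 = 724201 ≡ 936 (mod 1139)
12^256 ≡ 936^2 = 876096 ≡ 205 (mod 1139)
12^512 ≡ 205^2 = 42025 ≡ 1021 (mod 1139)
12^1024 ≡ 1021^2 = 1042441 ≡ 256 (mod 1139)
1138 = 1024 + 64 + 32 + 16 + 2 in binary powers of 2.
So 12^1138 ≡ 256 · 851 · 307 · 222 · 144 ≡ 892 (mod 1139).
Since 892 ≠ 1, base 12 is a Fermat witness: 1139 is composite.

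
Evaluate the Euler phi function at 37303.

31536

Factor: 37303 = 7 · 73^2.
φ(37303) = (7−1) · 73^1·(73−1) = 6 · 5256 = 31536.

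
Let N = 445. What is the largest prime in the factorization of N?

89

445 = 5 · 89
89 is prime.
So 445 = 5 · 89; the largest prime factor is 89.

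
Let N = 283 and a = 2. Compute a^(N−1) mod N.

2^1 ≡ 2 (mod 283)
2^2 ≡ 2^2 = 4 ≡ 4 (mod 283)
2^4 ≡ 4^2 = 16 ≡ 16 (mod 283)
2^8 ≡ 16^2 = 256 ≡ 256 (mod 283)
2^16 ≡ 256^2 = 65536 ≡ 163 (mod 283)
2^32 ≡ 163^2 = 26569 ≡ 250 (mod 283)
2^64 ≡ 250^2 = 62500 ≡ 240 (mod 283)
2^128 ≡ 240^2 = 57600 ≡ 151 (mod 283)
2^256 ≡ 151^2 = 22801 ≡ 161 (mod 283)
282 = 256 + 16 + 8 + 2 in binary powers of 2.
So 2^282 ≡ 161 · 163 · 256 · 4 ≡ 1 (mod 283).
Since the result is 1, base 2 gives no evidence that 283 is composite.

1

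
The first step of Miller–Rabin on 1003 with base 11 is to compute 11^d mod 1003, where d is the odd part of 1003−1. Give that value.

1003 − 1 = 1002 = 2^1 · 501, so d = 501.
11^1 ≡ 11 (mod 1003)
11^2 ≡ 11^2 = 121 ≡ 121 (mod 1003)
11^4 ≡ 121^2 = 14641 ≡ 599 (mod 1003)
11^8 ≡ 599^2 = 358801 ≡ 730 (mod 1003)
11^16 ≡ 730^2 = 532900 ≡ 307 (mod 1003)
11^32 ≡ 307^2 = 94249 ≡ 970 (mod 1003)
11^64 ≡ 970^2 = 940900 ≡ 86 (mod 1003)
11^128 ≡ 86^2 = 7396 ≡ 375 (mod 1003)
11^256 ≡ 375^2 = 140625 ≡ 205 (mod 1003)
501 = 256 + 128 + 64 + 32 + 16 + 4 + 1 in binary powers of 2.
So 11^501 ≡ 205 · 375 · 86 · 970 · 307 · 599 · 11 ≡ 214 (mod 1003).
Squaring chain: 214; never reaches −1, so base 11 is a Miller–Rabin witness that 1003 is composite.

214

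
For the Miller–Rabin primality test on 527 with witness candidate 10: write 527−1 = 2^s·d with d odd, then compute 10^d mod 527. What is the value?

107

527 − 1 = 526 = 2^1 · 263, so d = 263.
10^1 ≡ 10 (mod 527)
10^2 ≡ 10^2 = 100 ≡ 100 (mod 527)
10^4 ≡ 100^2 = 10000 ≡ 514 (mod 527)
10^8 ≡ 514^2 = 264196 ≡ 169 (mod 527)
10^16 ≡ 169^2 = 28561 ≡ 103 (mod 527)
10^32 ≡ 103^2 = 10609 ≡ 69 (mod 527)
10^64 ≡ 69^2 = 4761 ≡ 18 (mod 527)
10^128 ≡ 18^2 = 324 ≡ 324 (mod 527)
10^256 ≡ 324^2 = 104976 ≡ 103 (mod 527)
263 = 256 + 4 + 2 + 1 in binary powers of 2.
So 10^263 ≡ 103 · 514 · 100 · 10 ≡ 107 (mod 527).
Squaring chain: 107; never reaches −1, so base 10 is a Miller–Rabin witness that 527 is composite.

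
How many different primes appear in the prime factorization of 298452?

298452 = 2^2 · 74613
74613 = 3 · 24871
24871 = 7 · 3553
3553 = 11 · 323
323 = 17 · 19
298452 = 2^2 · 3 · 7 · 11 · 17 · 19, which has 6 distinct prime factors.

6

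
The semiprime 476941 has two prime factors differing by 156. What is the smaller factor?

617

Since p = q + 156, we have 476941 = q(q + 156), so q² + 156q − 476941 = 0.
Discriminant: 156² + 4·476941 = 24336 + 1907764 = 1932100; √1932100 = 1390.
q = (−156 + 1390)/2 = 617, and p = q + 156 = 773.
Check: 617 · 773 = 476941.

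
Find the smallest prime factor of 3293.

37

3293 is odd.
Digit sum 17, not divisible by 3.
Ends in 3: not divisible by 5.
7: 3293 = 7·470 + 3
11: 3293 = 11·299 + 4
13: 3293 = 13·253 + 4
17: 3293 = 17·193 + 12
19: 3293 = 19·173 + 6
23: 3293 = 23·143 + 4
29: 3293 = 29·113 + 16
31: 3293 = 31·106 + 7
37: 3293 = 37·89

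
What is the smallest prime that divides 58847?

58847 is odd.
Digit sum 32, not divisible by 3.
Ends in 7: not divisible by 5.
7: 58847 = 7·8406 + 5
11: 58847 = 11·5349 + 8
13: 58847 = 13·4526 + 9
17: 58847 = 17·3461 + 10
19: 58847 = 19·3097 + 4
23: 58847 = 23·2558 + 13
29: 58847 = 29·2029 + 6
31: 58847 = 31·1898 + 9
37: 58847 = 37·1590 + 17
41: 58847 = 41·1435 + 12
43: 58847 = 43·1368 + 23
47: 58847 = 47·1252 + 3
53: 58847 = 53·1110 + 17
59: 58847 = 59·997 + 24
61: 58847 = 61·964 + 43
67: 58847 = 67·878 + 21
71: 58847 = 71·828 + 59
73: 58847 = 73·806 + 9
79: 58847 = 79·744 + 71
83: 58847 = 83·709

83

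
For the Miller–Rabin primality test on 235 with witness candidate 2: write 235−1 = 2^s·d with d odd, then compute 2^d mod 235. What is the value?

235 − 1 = 234 = 2^1 · 117, so d = 117.
2^1 ≡ 2 (mod 235)
2^2 ≡ 2^2 = 4 ≡ 4 (mod 235)
2^4 ≡ 4^2 = 16 ≡ 16 (mod 235)
2^8 ≡ 16^2 = 256 ≡ 21 (mod 235)
2^16 ≡ 21^2 = 441 ≡ 206 (mod 235)
2^32 ≡ 206^2 = 42436 ≡ 136 (mod 235)
2^64 ≡ 136^2 = 18496 ≡ 166 (mod 235)
117 = 64 + 32 + 16 + 4 + 1 in binary powers of 2.
So 2^117 ≡ 166 · 136 · 206 · 16 · 2 ≡ 192 (mod 235).
Squaring chain: 192; never reaches −1, so base 2 is a Miller–Rabin witness that 235 is composite.

192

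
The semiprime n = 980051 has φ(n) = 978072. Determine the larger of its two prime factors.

997

φ(n) = (p−1)(q−1) = n − (p+q) + 1, so p + q = 980051 − 978072 + 1 = 1980.
p and q are the roots of t² − 1980t + 980051 = 0.
Discriminant: 1980² − 4·980051 = 3920400 − 3920204 = 196; √196 = 14.
q = (1980 − 14)/2 = 983, p = (1980 + 14)/2 = 997.
Check: 983 · 997 = 980051.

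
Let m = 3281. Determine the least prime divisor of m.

3281 is odd.
Digit sum 14, not divisible by 3.
Ends in 1: not divisible by 5.
7: 3281 = 7·468 + 5
11: 3281 = 11·298 + 3
13: 3281 = 13·252 + 5
17: 3281 = 17·193

17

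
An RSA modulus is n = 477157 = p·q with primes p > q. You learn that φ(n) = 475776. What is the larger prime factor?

709

φ(n) = (p−1)(q−1) = n − (p+q) + 1, so p + q = 477157 − 475776 + 1 = 1382.
p and q are the roots of t² − 1382t + 477157 = 0.
Discriminant: 1382² − 4·477157 = 1909924 − 1908628 = 1296; √1296 = 36.
q = (1382 − 36)/2 = 673, p = (1382 + 36)/2 = 709.
Check: 673 · 709 = 477157.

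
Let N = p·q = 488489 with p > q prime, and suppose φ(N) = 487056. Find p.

877

φ(n) = (p−1)(q−1) = n − (p+q) + 1, so p + q = 488489 − 487056 + 1 = 1434.
p and q are the roots of t² − 1434t + 488489 = 0.
Discriminant: 1434² − 4·488489 = 2056356 − 1953956 = 102400; √102400 = 320.
q = (1434 − 320)/2 = 557, p = (1434 + 320)/2 = 877.
Check: 557 · 877 = 488489.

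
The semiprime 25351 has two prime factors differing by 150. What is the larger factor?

251

Since p = q + 150, we have 25351 = q(q + 150), so q² + 150q − 25351 = 0.
Discriminant: 150² + 4·25351 = 22500 + 101404 = 123904; √123904 = 352.
q = (−150 + 352)/2 = 101, and p = q + 150 = 251.
Check: 101 · 251 = 25351.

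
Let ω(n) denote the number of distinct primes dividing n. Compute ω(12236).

12236 = 2^2 · 3059
3059 = 7 · 437
437 = 19 · 23
12236 = 2^2 · 7 · 19 · 23, which has 4 distinct prime factors.

4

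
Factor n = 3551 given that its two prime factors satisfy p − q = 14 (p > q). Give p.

Since p = q + 14, we have 3551 = q(q + 14), so q² + 14q − 3551 = 0.
Discriminant: 14² + 4·3551 = 196 + 14204 = 14400; √14400 = 120.
q = (−14 + 120)/2 = 53, and p = q + 14 = 67.
Check: 53 · 67 = 3551.

67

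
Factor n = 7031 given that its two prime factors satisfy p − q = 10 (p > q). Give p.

89

Since p = q + 10, we have 7031 = q(q + 10), so q² + 10q − 7031 = 0.
Discriminant: 10² + 4·7031 = 100 + 28124 = 28224; √28224 = 168.
q = (−10 + 168)/2 = 79, and p = q + 10 = 89.
Check: 79 · 89 = 7031.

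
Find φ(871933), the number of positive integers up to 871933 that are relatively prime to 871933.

Factor: 871933 = 89 · 97 · 101.
φ(871933) = (89−1) · (97−1) · (101−1) = 88 · 96 · 100 = 844800.

844800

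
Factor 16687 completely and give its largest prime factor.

41

16687 = 11 · 1517
1517 = 37 · 41
41 is prime.
So 16687 = 11 · 37 · 41; the largest prime factor is 41.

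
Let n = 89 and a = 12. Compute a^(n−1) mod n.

12^1 ≡ 12 (mod 89)
12^2 ≡ 12^2 = 144 ≡ 55 (mod 89)
12^4 ≡ 55^2 = 3025 ≡ 88 (mod 89)
12^8 ≡ 88^2 = 7744 ≡ 1 (mod 89)
12^16 ≡ 1^2 = 1 ≡ 1 (mod 89)
12^32 ≡ 1^2 = 1 ≡ 1 (mod 89)
12^64 ≡ 1^2 = 1 ≡ 1 (mod 89)
88 = 64 + 16 + 8 in binary powers of 2.
So 12^88 ≡ 1 · 1 · 1 ≡ 1 (mod 89).
Since the result is 1, base 12 gives no evidence that 89 is composite.

1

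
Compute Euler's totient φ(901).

832

Factor: 901 = 17 · 53.
φ(901) = (17−1) · (53−1) = 16 · 52 = 832.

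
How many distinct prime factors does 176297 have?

176297 = 11^2 · 1457
1457 = 31 · 47
176297 = 11^2 · 31 · 47, which has 3 distinct prime factors.

3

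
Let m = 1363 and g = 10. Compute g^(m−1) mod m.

63

10^1 ≡ 10 (mod 1363)
10^2 ≡ 10^2 = 100 ≡ 100 (mod 1363)
10^4 ≡ 100^2 = 10000 ≡ 459 (mod 1363)
10^8 ≡ 459^2 = 210681 ≡ 779 (mod 1363)
10^16 ≡ 779^2 = 606841 ≡ 306 (mod 1363)
10^32 ≡ 306^2 = 93636 ≡ 952 (mod 1363)
10^64 ≡ 952^2 = 906304 ≡ 1272 (mod 1363)
10^128 ≡ 1272^2 = 1617984 ≡ 103 (mod 1363)
10^256 ≡ 103^2 = 10609 ≡ 1068 (mod 1363)
10^512 ≡ 1068^2 = 1140624 ≡ 1156 (mod 1363)
10^1024 ≡ 1156^2 = 1336336 ≡ 596 (mod 1363)
1362 = 1024 + 256 + 64 + 16 + 2 in binary powers of 2.
So 10^1362 ≡ 596 · 1068 · 1272 · 306 · 100 ≡ 63 (mod 1363).
Since 63 ≠ 1, base 10 is a Fermat witness: 1363 is composite.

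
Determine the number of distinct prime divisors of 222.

222 = 2 · 111
111 = 3 · 37
222 = 2 · 3 · 37, which has 3 distinct prime factors.

3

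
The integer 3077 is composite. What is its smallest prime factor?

3077 is odd.
Digit sum 17, not divisible by 3.
Ends in 7: not divisible by 5.
7: 3077 = 7·439 + 4
11: 3077 = 11·279 + 8
13: 3077 = 13·236 + 9
17: 3077 = 17·181

17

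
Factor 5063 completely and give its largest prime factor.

83

5063 = 61 · 83
83 is prime.
So 5063 = 61 · 83; the largest prime factor is 83.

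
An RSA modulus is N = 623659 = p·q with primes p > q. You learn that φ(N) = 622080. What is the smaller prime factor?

φ(n) = (p−1)(q−1) = n − (p+q) + 1, so p + q = 623659 − 622080 + 1 = 1580.
p and q are the roots of t² − 1580t + 623659 = 0.
Discriminant: 1580² − 4·623659 = 2496400 − 2494636 = 1764; √1764 = 42.
q = (1580 − 42)/2 = 769, p = (1580 + 42)/2 = 811.
Check: 769 · 811 = 623659.

769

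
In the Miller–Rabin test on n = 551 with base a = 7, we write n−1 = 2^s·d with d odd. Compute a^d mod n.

551 − 1 = 550 = 2^1 · 275, so d = 275.
7^1 ≡ 7 (mod 551)
7^2 ≡ 7^2 = 49 ≡ 49 (mod 551)
7^4 ≡ 49^2 = 2401 ≡ 197 (mod 551)
7^8 ≡ 197^2 = 38809 ≡ 239 (mod 551)
7^16 ≡ 239^2 = 57121 ≡ 368 (mod 551)
7^32 ≡ 368^2 = 135424 ≡ 429 (mod 551)
7^64 ≡ 429^2 = 184041 ≡ 7 (mod 551)
7^128 ≡ 7^2 = 49 ≡ 49 (mod 551)
7^256 ≡ 49^2 = 2401 ≡ 197 (mod 551)
275 = 256 + 16 + 2 + 1 in binary powers of 2.
So 7^275 ≡ 197 · 368 · 49 · 7 ≡ 49 (mod 551).
Squaring chain: 49; never reaches −1, so base 7 is a Miller–Rabin witness that 551 is composite.

49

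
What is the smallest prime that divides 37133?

71

37133 is odd.
Digit sum 17, not divisible by 3.
Ends in 3: not divisible by 5.
7: 37133 = 7·5304 + 5
11: 37133 = 11·3375 + 8
13: 37133 = 13·2856 + 5
17: 37133 = 17·2184 + 5
19: 37133 = 19·1954 + 7
23: 37133 = 23·1614 + 11
29: 37133 = 29·1280 + 13
31: 37133 = 31·1197 + 26
37: 37133 = 37·1003 + 22
41: 37133 = 41·905 + 28
43: 37133 = 43·863 + 24
47: 37133 = 47·790 + 3
53: 37133 = 53·700 + 33
59: 37133 = 59·629 + 22
61: 37133 = 61·608 + 45
67: 37133 = 67·554 + 15
71: 37133 = 71·523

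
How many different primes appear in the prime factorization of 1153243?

5

1153243 = 7 · 164749
164749 = 13 · 12673
12673 = 19 · 667
667 = 23 · 29
1153243 = 7 · 13 · 19 · 23 · 29, which has 5 distinct prime factors.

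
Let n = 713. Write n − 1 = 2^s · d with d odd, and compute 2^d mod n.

140

713 − 1 = 712 = 2^3 · 89, so d = 89.
2^1 ≡ 2 (mod 713)
2^2 ≡ 2^2 = 4 ≡ 4 (mod 713)
2^4 ≡ 4^2 = 16 ≡ 16 (mod 713)
2^8 ≡ 16^2 = 256 ≡ 256 (mod 713)
2^16 ≡ 256^2 = 65536 ≡ 653 (mod 713)
2^32 ≡ 653^2 = 426409 ≡ 35 (mod 713)
2^64 ≡ 35^2 = 1225 ≡ 512 (mod 713)
89 = 64 + 16 + 8 + 1 in binary powers of 2.
So 2^89 ≡ 512 · 653 · 256 · 2 ≡ 140 (mod 713).
Squaring chain: 140 → 349 → 591; never reaches −1, so base 2 is a Miller–Rabin witness that 713 is composite.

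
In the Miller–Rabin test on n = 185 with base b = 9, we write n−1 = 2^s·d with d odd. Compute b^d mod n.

185 − 1 = 184 = 2^3 · 23, so d = 23.
9^1 ≡ 9 (mod 185)
9^2 ≡ 9^2 = 81 ≡ 81 (mod 185)
9^4 ≡ 81^2 = 6561 ≡ 86 (mod 185)
9^8 ≡ 86^2 = 7396 ≡ 181 (mod 185)
9^16 ≡ 181^2 = 32761 ≡ 16 (mod 185)
23 = 16 + 4 + 2 + 1 in binary powers of 2.
So 9^23 ≡ 16 · 86 · 81 · 9 ≡ 34 (mod 185).
Squaring chain: 34 → 46 → 81; never reaches −1, so base 9 is a Miller–Rabin witness that 185 is composite.

34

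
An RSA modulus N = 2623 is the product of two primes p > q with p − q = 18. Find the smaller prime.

43

Since p = q + 18, we have 2623 = q(q + 18), so q² + 18q − 2623 = 0.
Discriminant: 18² + 4·2623 = 324 + 10492 = 10816; √10816 = 104.
q = (−18 + 104)/2 = 43, and p = q + 18 = 61.
Check: 43 · 61 = 2623.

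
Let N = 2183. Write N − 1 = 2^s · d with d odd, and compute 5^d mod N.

2183 − 1 = 2182 = 2^1 · 1091, so d = 1091.
5^1 ≡ 5 (mod 2183)
5^2 ≡ 5^2 = 25 ≡ 25 (mod 2183)
5^4 ≡ 25^2 = 625 ≡ 625 (mod 2183)
5^8 ≡ 625^2 = 390625 ≡ 2051 (mod 2183)
5^16 ≡ 2051^2 = 4206601 ≡ 2143 (mod 2183)
5^32 ≡ 2143^2 = 4592449 ≡ 1600 (mod 2183)
5^64 ≡ 1600^2 = 2560000 ≡ 1524 (mod 2183)
5^128 ≡ 1524^2 = 2322576 ≡ 2047 (mod 2183)
5^256 ≡ 2047^2 = 4190209 ≡ 1032 (mod 2183)
5^512 ≡ 1032^2 = 1065024 ≡ 1903 (mod 2183)
5^1024 ≡ 1903^2 = 3621409 ≡ 1995 (mod 2183)
1091 = 1024 + 64 + 2 + 1 in binary powers of 2.
So 5^1091 ≡ 1995 · 1524 · 25 · 5 ≡ 298 (mod 2183).
Squaring chain: 298; never reaches −1, so base 5 is a Miller–Rabin witness that 2183 is composite.

298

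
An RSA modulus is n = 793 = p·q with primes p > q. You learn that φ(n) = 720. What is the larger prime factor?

61

φ(n) = (p−1)(q−1) = n − (p+q) + 1, so p + q = 793 − 720 + 1 = 74.
p and q are the roots of t² − 74t + 793 = 0.
Discriminant: 74² − 4·793 = 5476 − 3172 = 2304; √2304 = 48.
q = (74 − 48)/2 = 13, p = (74 + 48)/2 = 61.
Check: 13 · 61 = 793.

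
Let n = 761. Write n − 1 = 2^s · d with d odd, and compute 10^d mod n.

761 − 1 = 760 = 2^3 · 95, so d = 95.
10^1 ≡ 10 (mod 761)
10^2 ≡ 10^2 = 100 ≡ 100 (mod 761)
10^4 ≡ 100^2 = 10000 ≡ 107 (mod 761)
10^8 ≡ 107^2 = 11449 ≡ 34 (mod 761)
10^16 ≡ 34^2 = 1156 ≡ 395 (mod 761)
10^32 ≡ 395^2 = 156025 ≡ 20 (mod 761)
10^64 ≡ 20^2 = 400 ≡ 400 (mod 761)
95 = 64 + 16 + 8 + 4 + 2 + 1 in binary powers of 2.
So 10^95 ≡ 400 · 395 · 34 · 107 · 100 · 10 ≡ 39 (mod 761).
Squaring chain: 39 → 760 → 1; reaches −1, so base 10 does not prove 761 composite.

39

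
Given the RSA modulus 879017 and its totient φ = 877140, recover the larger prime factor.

991

φ(n) = (p−1)(q−1) = n − (p+q) + 1, so p + q = 879017 − 877140 + 1 = 1878.
p and q are the roots of t² − 1878t + 879017 = 0.
Discriminant: 1878² − 4·879017 = 3526884 − 3516068 = 10816; √10816 = 104.
q = (1878 − 104)/2 = 887, p = (1878 + 104)/2 = 991.
Check: 887 · 991 = 879017.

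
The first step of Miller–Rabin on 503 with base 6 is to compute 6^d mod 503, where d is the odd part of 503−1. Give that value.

1

503 − 1 = 502 = 2^1 · 251, so d = 251.
6^1 ≡ 6 (mod 503)
6^2 ≡ 6^2 = 36 ≡ 36 (mod 503)
6^4 ≡ 36^2 = 1296 ≡ 290 (mod 503)
6^8 ≡ 290^2 = 84100 ≡ 99 (mod 503)
6^16 ≡ 99^2 = 9801 ≡ 244 (mod 503)
6^32 ≡ 244^2 = 59536 ≡ 182 (mod 503)
6^64 ≡ 182^2 = 33124 ≡ 429 (mod 503)
6^128 ≡ 429^2 = 184041 ≡ 446 (mod 503)
251 = 128 + 64 + 32 + 16 + 8 + 2 + 1 in binary powers of 2.
So 6^251 ≡ 446 · 429 · 182 · 244 · 99 · 36 · 6 ≡ 1 (mod 503).
Since 6^d ≡ 1 (mod 503), base 6 does not prove 503 composite.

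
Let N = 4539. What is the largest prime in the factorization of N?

4539 = 3 · 1513
1513 = 17 · 89
89 is prime.
So 4539 = 3 · 17 · 89; the largest prime factor is 89.

89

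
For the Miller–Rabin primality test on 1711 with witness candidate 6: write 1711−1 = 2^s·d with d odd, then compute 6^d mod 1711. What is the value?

760

1711 − 1 = 1710 = 2^1 · 855, so d = 855.
6^1 ≡ 6 (mod 1711)
6^2 ≡ 6^2 = 36 ≡ 36 (mod 1711)
6^4 ≡ 36^2 = 1296 ≡ 1296 (mod 1711)
6^8 ≡ 1296^2 = 1679616 ≡ 1125 (mod 1711)
6^16 ≡ 1125^2 = 1265625 ≡ 1196 (mod 1711)
6^32 ≡ 1196^2 = 1430416 ≡ 20 (mod 1711)
6^64 ≡ 20^2 = 400 ≡ 400 (mod 1711)
6^128 ≡ 400^2 = 160000 ≡ 877 (mod 1711)
6^256 ≡ 877^2 = 769129 ≡ 890 (mod 1711)
6^512 ≡ 890^2 = 792100 ≡ 1618 (mod 1711)
855 = 512 + 256 + 64 + 16 + 4 + 2 + 1 in binary powers of 2.
So 6^855 ≡ 1618 · 890 · 400 · 1196 · 1296 · 36 · 6 ≡ 760 (mod 1711).
Squaring chain: 760; never reaches −1, so base 6 is a Miller–Rabin witness that 1711 is composite.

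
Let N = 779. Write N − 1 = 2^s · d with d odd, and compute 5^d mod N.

779 − 1 = 778 = 2^1 · 389, so d = 389.
5^1 ≡ 5 (mod 779)
5^2 ≡ 5^2 = 25 ≡ 25 (mod 779)
5^4 ≡ 25^2 = 625 ≡ 625 (mod 779)
5^8 ≡ 625^2 = 390625 ≡ 346 (mod 779)
5^16 ≡ 346^2 = 119716 ≡ 529 (mod 779)
5^32 ≡ 529^2 = 279841 ≡ 180 (mod 779)
5^64 ≡ 180^2 = 32400 ≡ 461 (mod 779)
5^128 ≡ 461^2 = 212521 ≡ 633 (mod 779)
5^256 ≡ 633^2 = 400689 ≡ 283 (mod 779)
389 = 256 + 128 + 4 + 1 in binary powers of 2.
So 5^389 ≡ 283 · 633 · 625 · 5 ≡ 500 (mod 779).
Squaring chain: 500; never reaches −1, so base 5 is a Miller–Rabin witness that 779 is composite.

500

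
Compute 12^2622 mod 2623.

12^1 ≡ 12 (mod 2623)
12^2 ≡ 12^2 = 144 ≡ 144 (mod 2623)
12^4 ≡ 144^2 = 20736 ≡ 2375 (mod 2623)
12^8 ≡ 2375^2 = 5640625 ≡ 1175 (mod 2623)
12^16 ≡ 1175^2 = 1380625 ≡ 927 (mod 2623)
12^32 ≡ 927^2 = 859329 ≡ 1608 (mod 2623)
12^64 ≡ 1608^2 = 2585664 ≡ 2009 (mod 2623)
12^128 ≡ 2009^2 = 4036081 ≡ 1907 (mod 2623)
12^256 ≡ 1907^2 = 3636649 ≡ 1171 (mod 2623)
12^512 ≡ 1171^2 = 1371241 ≡ 2035 (mod 2623)
12^1024 ≡ 2035^2 = 4141225 ≡ 2131 (mod 2623)
12^2048 ≡ 2131^2 = 4541161 ≡ 748 (mod 2623)
2622 = 2048 + 512 + 32 + 16 + 8 + 4 + 2 in binary powers of 2.
So 12^2622 ≡ 748 · 2035 · 1608 · 927 · 1175 · 2375 · 144 ≡ 790 (mod 2623).
Since 790 ≠ 1, base 12 is a Fermat witness: 2623 is composite.

790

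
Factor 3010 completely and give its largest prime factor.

43

3010 = 2 · 1505
1505 = 5 · 301
301 = 7 · 43
43 is prime.
So 3010 = 2 · 5 · 7 · 43; the largest prime factor is 43.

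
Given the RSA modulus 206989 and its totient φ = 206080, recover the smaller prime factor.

449

φ(n) = (p−1)(q−1) = n − (p+q) + 1, so p + q = 206989 − 206080 + 1 = 910.
p and q are the roots of t² − 910t + 206989 = 0.
Discriminant: 910² − 4·206989 = 828100 − 827956 = 144; √144 = 12.
q = (910 − 12)/2 = 449, p = (910 + 12)/2 = 461.
Check: 449 · 461 = 206989.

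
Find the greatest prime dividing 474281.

89

474281 = 73 · 6497
6497 = 73 · 89
89 is prime.
So 474281 = 73^2 · 89; the largest prime factor is 89.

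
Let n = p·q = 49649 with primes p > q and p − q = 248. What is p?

379

Since p = q + 248, we have 49649 = q(q + 248), so q² + 248q − 49649 = 0.
Discriminant: 248² + 4·49649 = 61504 + 198596 = 260100; √260100 = 510.
q = (−248 + 510)/2 = 131, and p = q + 248 = 379.
Check: 131 · 379 = 49649.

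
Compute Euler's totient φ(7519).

Factor: 7519 = 73 · 103.
φ(7519) = (73−1) · (103−1) = 72 · 102 = 7344.

7344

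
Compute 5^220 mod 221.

5^1 ≡ 5 (mod 221)
5^2 ≡ 5^2 = 25 ≡ 25 (mod 221)
5^4 ≡ 25^2 = 625 ≡ 183 (mod 221)
5^8 ≡ 183^2 = 33489 ≡ 118 (mod 221)
5^16 ≡ 118^2 = 13924 ≡ 1 (mod 221)
5^32 ≡ 1^2 = 1 ≡ 1 (mod 221)
5^64 ≡ 1^2 = 1 ≡ 1 (mod 221)
5^128 ≡ 1^2 = 1 ≡ 1 (mod 221)
220 = 128 + 64 + 16 + 8 + 4 in binary powers of 2.
So 5^220 ≡ 1 · 1 · 1 · 118 · 183 ≡ 157 (mod 221).
Since 157 ≠ 1, base 5 is a Fermat witness: 221 is composite.

157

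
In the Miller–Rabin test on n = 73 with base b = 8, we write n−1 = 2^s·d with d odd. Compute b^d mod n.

1

73 − 1 = 72 = 2^3 · 9, so d = 9.
8^1 ≡ 8 (mod 73)
8^2 ≡ 8^2 = 64 ≡ 64 (mod 73)
8^4 ≡ 64^2 = 4096 ≡ 8 (mod 73)
8^8 ≡ 8^2 = 64 ≡ 64 (mod 73)
9 = 8 + 1 in binary powers of 2.
So 8^9 ≡ 64 · 8 ≡ 1 (mod 73).
Since 8^d ≡ 1 (mod 73), base 8 does not prove 73 composite.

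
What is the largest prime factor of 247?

247 = 13 · 19
19 is prime.
So 247 = 13 · 19; the largest prime factor is 19.

19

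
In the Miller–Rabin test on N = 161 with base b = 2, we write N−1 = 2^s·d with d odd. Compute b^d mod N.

161 − 1 = 160 = 2^5 · 5, so d = 5.
2^1 ≡ 2 (mod 161)
2^2 ≡ 2^2 = 4 ≡ 4 (mod 161)
2^4 ≡ 4^2 = 16 ≡ 16 (mod 161)
5 = 4 + 1 in binary powers of 2.
So 2^5 ≡ 16 · 2 ≡ 32 (mod 161).
Squaring chain: 32 → 58 → 144 → 128 → 123; never reaches −1, so base 2 is a Miller–Rabin witness that 161 is composite.

32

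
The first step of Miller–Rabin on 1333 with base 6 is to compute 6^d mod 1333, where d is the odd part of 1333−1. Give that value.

216

1333 − 1 = 1332 = 2^2 · 333, so d = 333.
6^1 ≡ 6 (mod 1333)
6^2 ≡ 6^2 = 36 ≡ 36 (mod 1333)
6^4 ≡ 36^2 = 1296 ≡ 1296 (mod 1333)
6^8 ≡ 1296^2 = 1679616 ≡ 36 (mod 1333)
6^16 ≡ 36^2 = 1296 ≡ 1296 (mod 1333)
6^32 ≡ 1296^2 = 1679616 ≡ 36 (mod 1333)
6^64 ≡ 36^2 = 1296 ≡ 1296 (mod 1333)
6^128 ≡ 1296^2 = 1679616 ≡ 36 (mod 1333)
6^256 ≡ 36^2 = 1296 ≡ 1296 (mod 1333)
333 = 256 + 64 + 8 + 4 + 1 in binary powers of 2.
So 6^333 ≡ 1296 · 1296 · 36 · 1296 · 6 ≡ 216 (mod 1333).
Squaring chain: 216 → 1; never reaches −1, so base 6 is a Miller–Rabin witness that 1333 is composite.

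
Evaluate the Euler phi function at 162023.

151200

Factor: 162023 = 29 · 37 · 151.
φ(162023) = (29−1) · (37−1) · (151−1) = 28 · 36 · 150 = 151200.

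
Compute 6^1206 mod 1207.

6^1 ≡ 6 (mod 1207)
6^2 ≡ 6^2 = 36 ≡ 36 (mod 1207)
6^4 ≡ 36^2 = 1296 ≡ 89 (mod 1207)
6^8 ≡ 89^2 = 7921 ≡ 679 (mod 1207)
6^16 ≡ 679^2 = 461041 ≡ 1174 (mod 1207)
6^32 ≡ 1174^2 = 1378276 ≡ 1089 (mod 1207)
6^64 ≡ 1089^2 = 1185921 ≡ 647 (mod 1207)
6^128 ≡ 647^2 = 418609 ≡ 987 (mod 1207)
6^256 ≡ 987^2 = 974169 ≡ 120 (mod 1207)
6^512 ≡ 120^2 = 14400 ≡ 1123 (mod 1207)
6^1024 ≡ 1123^2 = 1261129 ≡ 1021 (mod 1207)
1206 = 1024 + 128 + 32 + 16 + 4 + 2 in binary powers of 2.
So 6^1206 ≡ 1021 · 987 · 1089 · 1174 · 89 · 36 ≡ 535 (mod 1207).
Since 535 ≠ 1, base 6 is a Fermat witness: 1207 is composite.

535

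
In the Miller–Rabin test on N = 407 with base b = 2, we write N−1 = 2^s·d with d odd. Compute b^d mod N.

338

407 − 1 = 406 = 2^1 · 203, so d = 203.
2^1 ≡ 2 (mod 407)
2^2 ≡ 2^2 = 4 ≡ 4 (mod 407)
2^4 ≡ 4^2 = 16 ≡ 16 (mod 407)
2^8 ≡ 16^2 = 256 ≡ 256 (mod 407)
2^16 ≡ 256^2 = 65536 ≡ 9 (mod 407)
2^32 ≡ 9^2 = 81 ≡ 81 (mod 407)
2^64 ≡ 81^2 = 6561 ≡ 49 (mod 407)
2^128 ≡ 49^2 = 2401 ≡ 366 (mod 407)
203 = 128 + 64 + 8 + 2 + 1 in binary powers of 2.
So 2^203 ≡ 366 · 49 · 256 · 4 · 2 ≡ 338 (mod 407).
Squaring chain: 338; never reaches −1, so base 2 is a Miller–Rabin witness that 407 is composite.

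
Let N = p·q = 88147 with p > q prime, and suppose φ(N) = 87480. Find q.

φ(n) = (p−1)(q−1) = n − (p+q) + 1, so p + q = 88147 − 87480 + 1 = 668.
p and q are the roots of t² − 668t + 88147 = 0.
Discriminant: 668² − 4·88147 = 446224 − 352588 = 93636; √93636 = 306.
q = (668 − 306)/2 = 181, p = (668 + 306)/2 = 487.
Check: 181 · 487 = 88147.

181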